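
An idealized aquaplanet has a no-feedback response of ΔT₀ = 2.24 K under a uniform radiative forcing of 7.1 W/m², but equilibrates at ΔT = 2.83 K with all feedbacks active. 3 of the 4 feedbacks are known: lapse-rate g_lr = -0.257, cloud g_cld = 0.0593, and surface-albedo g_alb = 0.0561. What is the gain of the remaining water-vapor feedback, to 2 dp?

0.35

Amplification A = ΔT/ΔT₀ = 2.83/2.24 = 1.263.
Total gain g = 1 − 1/A = 1 − 1/1.263 = 0.2082.
Known gains sum to -0.257 + 0.0593 + 0.0561 = -0.1416.
g_wv = 0.2082 + 0.1416 = 0.35.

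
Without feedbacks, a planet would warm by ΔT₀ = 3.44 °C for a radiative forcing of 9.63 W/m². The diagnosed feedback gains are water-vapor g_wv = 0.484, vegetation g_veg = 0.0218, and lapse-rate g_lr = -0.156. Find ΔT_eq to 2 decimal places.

5.29 °C

Total gain g = 0.484 + 0.0218 − 0.156 = 0.3498.
Amplification A = 1/(1 − 0.3498) = 1.538.
ΔT = 3.44 × 1.538 = 5.29 °C.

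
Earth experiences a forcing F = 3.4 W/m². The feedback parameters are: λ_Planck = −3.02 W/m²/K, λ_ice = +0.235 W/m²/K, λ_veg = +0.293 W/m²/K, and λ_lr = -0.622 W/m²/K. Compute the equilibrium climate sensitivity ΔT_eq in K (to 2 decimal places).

Net feedback parameter λ = (−3.02) + (+0.235) + (+0.293) + (-0.622) = -3.114 W/m²/K.
ΔT = −F/λ = −3.4/(-3.114) = 1.09 K.

1.09 K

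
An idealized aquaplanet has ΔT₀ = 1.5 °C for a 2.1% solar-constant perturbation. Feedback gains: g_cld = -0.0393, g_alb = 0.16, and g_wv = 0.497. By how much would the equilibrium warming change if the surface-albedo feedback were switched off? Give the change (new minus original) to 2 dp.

-1.16 °C

Original: g = 0.6177, ΔT = 1.5/(1−0.6177) = 3.9236 °C.
Without surface-albedo: g' = 0.4577, ΔT' = 1.5/(1−0.4577) = 2.7660 °C.
Change = 2.7660 − 3.9236 = -1.16 °C.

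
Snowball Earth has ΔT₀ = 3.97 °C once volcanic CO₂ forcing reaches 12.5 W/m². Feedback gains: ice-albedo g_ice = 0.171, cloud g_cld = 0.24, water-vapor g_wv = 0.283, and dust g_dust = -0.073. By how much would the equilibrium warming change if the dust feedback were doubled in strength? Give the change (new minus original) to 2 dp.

-1.69 °C

Original: g = 0.621, ΔT = 3.97/(1−0.621) = 10.4749 °C.
With doubled dust: g' = 0.548, ΔT' = 3.97/(1−0.548) = 8.7832 °C.
Change = 8.7832 − 10.4749 = -1.69 °C.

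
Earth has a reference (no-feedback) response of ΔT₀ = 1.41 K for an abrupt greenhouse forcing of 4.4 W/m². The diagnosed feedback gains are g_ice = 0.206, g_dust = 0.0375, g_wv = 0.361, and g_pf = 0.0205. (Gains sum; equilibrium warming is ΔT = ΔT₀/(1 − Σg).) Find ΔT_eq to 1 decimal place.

Total gain g = 0.206 + 0.0375 + 0.361 + 0.0205 = 0.625.
Amplification A = 1/(1 − 0.625) = 2.667.
ΔT = 1.41 × 2.667 = 3.8 K.

3.8 K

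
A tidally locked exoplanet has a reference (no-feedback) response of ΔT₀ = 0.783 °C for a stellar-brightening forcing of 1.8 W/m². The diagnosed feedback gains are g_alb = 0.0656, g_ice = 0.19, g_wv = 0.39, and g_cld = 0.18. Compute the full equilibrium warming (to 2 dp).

4.49 °C

Total gain g = 0.0656 + 0.19 + 0.39 + 0.18 = 0.8256.
Amplification A = 1/(1 − 0.8256) = 5.734.
ΔT = 0.783 × 5.734 = 4.49 °C.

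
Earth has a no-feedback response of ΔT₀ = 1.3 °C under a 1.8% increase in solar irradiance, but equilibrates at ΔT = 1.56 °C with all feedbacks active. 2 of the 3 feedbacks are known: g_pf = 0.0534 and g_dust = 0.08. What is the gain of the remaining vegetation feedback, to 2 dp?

0.03

Amplification A = ΔT/ΔT₀ = 1.56/1.3 = 1.2.
Total gain g = 1 − 1/A = 1 − 1/1.2 = 0.1667.
Known gains sum to 0.0534 + 0.08 = 0.1334.
g_veg = 0.1667 − 0.1334 = 0.03.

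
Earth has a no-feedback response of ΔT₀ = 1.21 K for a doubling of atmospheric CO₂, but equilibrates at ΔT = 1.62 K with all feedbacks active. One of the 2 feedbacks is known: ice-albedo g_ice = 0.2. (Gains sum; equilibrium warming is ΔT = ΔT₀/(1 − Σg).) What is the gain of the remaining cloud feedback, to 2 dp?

Amplification A = ΔT/ΔT₀ = 1.62/1.21 = 1.339.
Total gain g = 1 − 1/A = 1 − 1/1.339 = 0.2532.
The known gain is 0.2.
g_cld = 0.2532 − 0.2 = 0.05.

0.05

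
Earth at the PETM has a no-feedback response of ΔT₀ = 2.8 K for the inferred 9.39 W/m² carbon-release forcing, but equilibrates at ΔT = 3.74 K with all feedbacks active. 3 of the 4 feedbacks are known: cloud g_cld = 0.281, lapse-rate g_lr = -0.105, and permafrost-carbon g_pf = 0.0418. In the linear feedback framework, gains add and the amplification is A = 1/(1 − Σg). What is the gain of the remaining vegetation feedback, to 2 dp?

Amplification A = ΔT/ΔT₀ = 3.74/2.8 = 1.336.
Total gain g = 1 − 1/A = 1 − 1/1.336 = 0.2515.
Known gains sum to 0.281 − 0.105 + 0.0418 = 0.2178.
g_veg = 0.2515 − 0.2178 = 0.03.

0.03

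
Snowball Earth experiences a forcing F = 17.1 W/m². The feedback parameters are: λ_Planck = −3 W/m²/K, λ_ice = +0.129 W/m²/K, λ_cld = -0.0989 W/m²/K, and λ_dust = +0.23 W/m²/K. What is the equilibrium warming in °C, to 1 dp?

6.2 °C

Net feedback parameter λ = (−3) + (+0.129) + (-0.0989) + (+0.23) = -2.7399 W/m²/K.
ΔT = −F/λ = −17.1/(-2.7399) = 6.2 °C.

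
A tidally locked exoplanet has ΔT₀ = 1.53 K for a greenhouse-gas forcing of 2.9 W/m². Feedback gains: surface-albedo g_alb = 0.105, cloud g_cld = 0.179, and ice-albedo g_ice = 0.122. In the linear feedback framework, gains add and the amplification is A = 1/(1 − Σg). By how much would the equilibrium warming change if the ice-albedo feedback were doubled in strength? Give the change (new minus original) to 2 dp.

0.67 K

Original: g = 0.406, ΔT = 1.53/(1−0.406) = 2.5758 K.
With doubled ice-albedo: g' = 0.528, ΔT' = 1.53/(1−0.528) = 3.2415 K.
Change = 3.2415 − 2.5758 = 0.67 K.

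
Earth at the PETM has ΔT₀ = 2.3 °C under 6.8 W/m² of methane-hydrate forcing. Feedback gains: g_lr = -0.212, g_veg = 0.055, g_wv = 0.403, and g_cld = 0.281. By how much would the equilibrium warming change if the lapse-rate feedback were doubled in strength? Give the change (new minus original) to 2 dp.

-1.50 °C

Original: g = 0.527, ΔT = 2.3/(1−0.527) = 4.8626 °C.
With doubled lapse-rate: g' = 0.315, ΔT' = 2.3/(1−0.315) = 3.3577 °C.
Change = 3.3577 − 4.8626 = -1.50 °C.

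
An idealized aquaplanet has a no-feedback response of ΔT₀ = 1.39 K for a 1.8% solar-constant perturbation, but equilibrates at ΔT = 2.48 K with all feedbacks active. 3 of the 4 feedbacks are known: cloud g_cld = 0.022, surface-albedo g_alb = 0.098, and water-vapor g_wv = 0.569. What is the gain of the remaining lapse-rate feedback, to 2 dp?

-0.25

Amplification A = ΔT/ΔT₀ = 2.48/1.39 = 1.784.
Total gain g = 1 − 1/A = 1 − 1/1.784 = 0.4395.
Known gains sum to 0.022 + 0.098 + 0.569 = 0.689.
g_lr = 0.4395 − 0.689 = -0.25.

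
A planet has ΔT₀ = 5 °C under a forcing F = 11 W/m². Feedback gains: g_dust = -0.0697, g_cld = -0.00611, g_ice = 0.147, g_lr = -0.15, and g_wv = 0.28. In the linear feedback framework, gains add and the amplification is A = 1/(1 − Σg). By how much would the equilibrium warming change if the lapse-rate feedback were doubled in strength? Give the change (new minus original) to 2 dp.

-0.99 °C

Original: g = 0.20119, ΔT = 5/(1−0.20119) = 6.2593 °C.
With doubled lapse-rate: g' = 0.05119, ΔT' = 5/(1−0.05119) = 5.2698 °C.
Change = 5.2698 − 6.2593 = -0.99 °C.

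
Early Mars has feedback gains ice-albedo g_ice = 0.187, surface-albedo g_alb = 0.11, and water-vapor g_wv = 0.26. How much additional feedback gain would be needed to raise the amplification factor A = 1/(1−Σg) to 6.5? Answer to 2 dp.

0.29

Current total gain = 0.557.
Target gain for A = 6.5: g* = 1 − 1/6.5 = 0.8462.
Additional gain needed = 0.8462 − 0.557 = 0.29.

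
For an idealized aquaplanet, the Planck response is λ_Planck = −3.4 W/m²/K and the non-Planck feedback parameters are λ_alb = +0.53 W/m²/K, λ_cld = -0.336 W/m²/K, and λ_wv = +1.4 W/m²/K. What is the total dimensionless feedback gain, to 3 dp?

Convert to gains: g_alb = 0.53/3.4 = 0.1559; g_cld = -0.336/3.4 = -0.09882; g_wv = 1.4/3.4 = 0.4118.
Total gain g = 0.46888.

0.469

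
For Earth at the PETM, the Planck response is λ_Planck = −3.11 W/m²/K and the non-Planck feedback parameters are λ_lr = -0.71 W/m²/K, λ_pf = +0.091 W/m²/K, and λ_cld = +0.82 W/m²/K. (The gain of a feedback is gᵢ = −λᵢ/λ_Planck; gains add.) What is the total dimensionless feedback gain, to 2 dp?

Convert to gains: g_lr = -0.71/3.11 = -0.2283; g_pf = 0.091/3.11 = 0.02926; g_cld = 0.82/3.11 = 0.2637.
Total gain g = 0.06466.

0.06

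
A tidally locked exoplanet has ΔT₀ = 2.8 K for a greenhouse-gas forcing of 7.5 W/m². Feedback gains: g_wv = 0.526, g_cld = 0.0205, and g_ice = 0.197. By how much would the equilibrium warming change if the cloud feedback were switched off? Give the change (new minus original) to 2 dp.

Original: g = 0.7435, ΔT = 2.8/(1−0.7435) = 10.9162 K.
Without cloud: g' = 0.723, ΔT' = 2.8/(1−0.723) = 10.1083 K.
Change = 10.1083 − 10.9162 = -0.81 K.

-0.81 K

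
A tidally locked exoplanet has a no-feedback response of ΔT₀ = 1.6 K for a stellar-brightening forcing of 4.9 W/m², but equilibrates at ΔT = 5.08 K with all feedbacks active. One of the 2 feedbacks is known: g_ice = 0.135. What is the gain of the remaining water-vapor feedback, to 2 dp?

0.55

Amplification A = ΔT/ΔT₀ = 5.08/1.6 = 3.175.
Total gain g = 1 − 1/A = 1 − 1/3.175 = 0.685.
The known gain is 0.135.
g_wv = 0.685 − 0.135 = 0.55.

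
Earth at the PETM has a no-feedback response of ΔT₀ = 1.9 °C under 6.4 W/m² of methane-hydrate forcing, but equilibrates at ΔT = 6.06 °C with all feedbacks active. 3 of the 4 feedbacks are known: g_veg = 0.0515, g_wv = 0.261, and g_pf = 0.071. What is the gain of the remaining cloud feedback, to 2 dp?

0.30

Amplification A = ΔT/ΔT₀ = 6.06/1.9 = 3.189.
Total gain g = 1 − 1/A = 1 − 1/3.189 = 0.6864.
Known gains sum to 0.0515 + 0.261 + 0.071 = 0.3835.
g_cld = 0.6864 − 0.3835 = 0.30.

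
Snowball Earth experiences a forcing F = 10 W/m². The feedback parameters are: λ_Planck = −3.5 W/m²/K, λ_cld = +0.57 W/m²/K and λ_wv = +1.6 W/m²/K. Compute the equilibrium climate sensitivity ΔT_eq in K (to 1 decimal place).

7.5 K

Net feedback parameter λ = (−3.5) + (+0.57) + (+1.6) = -1.33 W/m²/K.
ΔT = −F/λ = −10/(-1.33) = 7.5 K.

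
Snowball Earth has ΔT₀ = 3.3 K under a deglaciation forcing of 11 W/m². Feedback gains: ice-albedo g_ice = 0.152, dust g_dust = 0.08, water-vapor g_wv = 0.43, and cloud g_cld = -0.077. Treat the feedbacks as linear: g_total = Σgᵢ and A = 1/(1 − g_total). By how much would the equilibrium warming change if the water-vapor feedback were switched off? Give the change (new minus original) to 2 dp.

Original: g = 0.585, ΔT = 3.3/(1−0.585) = 7.9518 K.
Without water-vapor: g' = 0.155, ΔT' = 3.3/(1−0.155) = 3.9053 K.
Change = 3.9053 − 7.9518 = -4.05 K.

-4.05 K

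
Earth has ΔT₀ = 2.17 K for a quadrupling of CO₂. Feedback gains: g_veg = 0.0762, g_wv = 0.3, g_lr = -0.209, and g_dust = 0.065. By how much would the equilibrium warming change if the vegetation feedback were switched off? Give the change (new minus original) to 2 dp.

-0.26 K

Original: g = 0.2322, ΔT = 2.17/(1−0.2322) = 2.8263 K.
Without vegetation: g' = 0.156, ΔT' = 2.17/(1−0.156) = 2.5711 K.
Change = 2.5711 − 2.8263 = -0.26 K.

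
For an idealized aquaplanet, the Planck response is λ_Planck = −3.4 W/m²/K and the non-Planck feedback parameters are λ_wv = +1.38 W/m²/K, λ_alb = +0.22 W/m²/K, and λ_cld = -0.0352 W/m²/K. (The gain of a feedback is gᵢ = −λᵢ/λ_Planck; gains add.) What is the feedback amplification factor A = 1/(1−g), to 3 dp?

Convert to gains: g_wv = 1.38/3.4 = 0.4059; g_alb = 0.22/3.4 = 0.06471; g_cld = -0.0352/3.4 = -0.01035.
Total gain g = 0.46026.
A = 1/(1 − 0.46026) = 1.853.

1.853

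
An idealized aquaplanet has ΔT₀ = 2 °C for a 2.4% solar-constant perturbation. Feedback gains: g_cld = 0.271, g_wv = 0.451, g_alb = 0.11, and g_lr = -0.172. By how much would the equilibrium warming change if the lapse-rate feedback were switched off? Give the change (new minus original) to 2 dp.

Original: g = 0.66, ΔT = 2/(1−0.66) = 5.8824 °C.
Without lapse-rate: g' = 0.832, ΔT' = 2/(1−0.832) = 11.9048 °C.
Change = 11.9048 − 5.8824 = 6.02 °C.

6.02 °C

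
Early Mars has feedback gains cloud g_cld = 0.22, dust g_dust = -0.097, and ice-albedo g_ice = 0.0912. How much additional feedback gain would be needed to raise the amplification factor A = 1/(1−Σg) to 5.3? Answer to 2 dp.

0.60

Current total gain = 0.2142.
Target gain for A = 5.3: g* = 1 − 1/5.3 = 0.8113.
Additional gain needed = 0.8113 − 0.2142 = 0.60.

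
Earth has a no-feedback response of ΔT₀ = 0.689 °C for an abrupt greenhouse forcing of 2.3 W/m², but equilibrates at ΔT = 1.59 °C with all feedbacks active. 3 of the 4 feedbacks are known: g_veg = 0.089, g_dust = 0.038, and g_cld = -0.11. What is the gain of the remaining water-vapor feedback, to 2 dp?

Amplification A = ΔT/ΔT₀ = 1.59/0.689 = 2.308.
Total gain g = 1 − 1/A = 1 − 1/2.308 = 0.5667.
Known gains sum to 0.089 + 0.038 − 0.11 = 0.017.
g_wv = 0.5667 − 0.017 = 0.55.

0.55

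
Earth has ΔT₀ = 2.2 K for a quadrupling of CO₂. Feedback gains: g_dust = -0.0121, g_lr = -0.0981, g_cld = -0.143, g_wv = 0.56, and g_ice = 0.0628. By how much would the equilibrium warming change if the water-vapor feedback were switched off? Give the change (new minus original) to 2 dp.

Original: g = 0.3696, ΔT = 2.2/(1−0.3696) = 3.4898 K.
Without water-vapor: g' = -0.1904, ΔT' = 2.2/(1+0.1904) = 1.8481 K.
Change = 1.8481 − 3.4898 = -1.64 K.

-1.64 K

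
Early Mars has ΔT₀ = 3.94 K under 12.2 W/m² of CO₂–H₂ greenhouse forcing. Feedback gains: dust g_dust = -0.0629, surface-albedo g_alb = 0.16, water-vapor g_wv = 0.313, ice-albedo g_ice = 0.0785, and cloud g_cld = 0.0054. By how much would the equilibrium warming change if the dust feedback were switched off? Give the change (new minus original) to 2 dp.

Original: g = 0.494, ΔT = 3.94/(1−0.494) = 7.7866 K.
Without dust: g' = 0.5569, ΔT' = 3.94/(1−0.5569) = 8.8919 K.
Change = 8.8919 − 7.7866 = 1.11 K.

1.11 K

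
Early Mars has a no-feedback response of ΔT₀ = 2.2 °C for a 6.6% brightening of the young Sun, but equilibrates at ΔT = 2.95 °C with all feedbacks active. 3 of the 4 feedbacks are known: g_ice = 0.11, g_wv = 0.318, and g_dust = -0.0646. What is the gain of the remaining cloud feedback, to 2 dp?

Amplification A = ΔT/ΔT₀ = 2.95/2.2 = 1.341.
Total gain g = 1 − 1/A = 1 − 1/1.341 = 0.2543.
Known gains sum to 0.11 + 0.318 − 0.0646 = 0.3634.
g_cld = 0.2543 − 0.3634 = -0.11.

-0.11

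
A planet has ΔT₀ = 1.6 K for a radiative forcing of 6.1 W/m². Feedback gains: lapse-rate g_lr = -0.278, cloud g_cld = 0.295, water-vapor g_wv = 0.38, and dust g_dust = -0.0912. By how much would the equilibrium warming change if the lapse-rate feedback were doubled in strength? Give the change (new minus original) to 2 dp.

Original: g = 0.3058, ΔT = 1.6/(1−0.3058) = 2.3048 K.
With doubled lapse-rate: g' = 0.0278, ΔT' = 1.6/(1−0.0278) = 1.6458 K.
Change = 1.6458 − 2.3048 = -0.66 K.

-0.66 K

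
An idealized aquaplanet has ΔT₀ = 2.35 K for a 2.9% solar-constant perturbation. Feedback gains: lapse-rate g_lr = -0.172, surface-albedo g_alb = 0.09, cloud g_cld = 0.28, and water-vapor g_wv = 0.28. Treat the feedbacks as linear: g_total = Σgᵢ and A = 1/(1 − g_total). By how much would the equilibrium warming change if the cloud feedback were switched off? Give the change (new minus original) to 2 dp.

Original: g = 0.478, ΔT = 2.35/(1−0.478) = 4.5019 K.
Without cloud: g' = 0.198, ΔT' = 2.35/(1−0.198) = 2.9302 K.
Change = 2.9302 − 4.5019 = -1.57 K.

-1.57 K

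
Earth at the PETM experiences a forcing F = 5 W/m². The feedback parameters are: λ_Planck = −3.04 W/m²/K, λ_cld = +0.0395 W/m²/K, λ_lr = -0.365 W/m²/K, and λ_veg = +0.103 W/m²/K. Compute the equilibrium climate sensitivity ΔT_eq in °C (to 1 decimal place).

Net feedback parameter λ = (−3.04) + (+0.0395) + (-0.365) + (+0.103) = -3.2625 W/m²/K.
ΔT = −F/λ = −5/(-3.2625) = 1.5 °C.

1.5 °C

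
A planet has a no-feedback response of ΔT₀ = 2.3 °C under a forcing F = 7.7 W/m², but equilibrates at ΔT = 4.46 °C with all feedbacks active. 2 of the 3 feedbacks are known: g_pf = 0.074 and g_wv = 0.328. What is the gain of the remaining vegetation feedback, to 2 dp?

Amplification A = ΔT/ΔT₀ = 4.46/2.3 = 1.939.
Total gain g = 1 − 1/A = 1 − 1/1.939 = 0.4843.
Known gains sum to 0.074 + 0.328 = 0.402.
g_veg = 0.4843 − 0.402 = 0.08.

0.08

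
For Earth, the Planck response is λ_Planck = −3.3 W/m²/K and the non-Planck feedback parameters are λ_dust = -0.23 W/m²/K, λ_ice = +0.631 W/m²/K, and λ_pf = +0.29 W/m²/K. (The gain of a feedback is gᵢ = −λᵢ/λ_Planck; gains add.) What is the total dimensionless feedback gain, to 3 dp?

Convert to gains: g_dust = -0.23/3.3 = -0.0697; g_ice = 0.631/3.3 = 0.1912; g_pf = 0.29/3.3 = 0.08788.
Total gain g = 0.20938.

0.209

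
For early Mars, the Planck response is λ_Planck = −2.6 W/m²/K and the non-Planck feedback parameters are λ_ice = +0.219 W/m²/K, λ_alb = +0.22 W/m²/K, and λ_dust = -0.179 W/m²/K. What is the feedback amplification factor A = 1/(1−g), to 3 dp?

1.111

Convert to gains: g_ice = 0.219/2.6 = 0.08423; g_alb = 0.22/2.6 = 0.08462; g_dust = -0.179/2.6 = -0.06885.
Total gain g = 0.1.
A = 1/(1 − 0.1) = 1.111.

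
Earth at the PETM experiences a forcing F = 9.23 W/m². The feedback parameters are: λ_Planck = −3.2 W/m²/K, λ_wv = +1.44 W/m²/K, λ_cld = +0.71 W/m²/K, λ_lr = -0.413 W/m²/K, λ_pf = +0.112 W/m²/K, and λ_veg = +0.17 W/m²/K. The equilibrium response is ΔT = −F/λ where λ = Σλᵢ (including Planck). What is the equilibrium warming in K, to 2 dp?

7.82 K

Net feedback parameter λ = (−3.2) + (+1.44) + (+0.71) + (-0.413) + (+0.112) + (+0.17) = -1.181 W/m²/K.
ΔT = −F/λ = −9.23/(-1.181) = 7.82 K.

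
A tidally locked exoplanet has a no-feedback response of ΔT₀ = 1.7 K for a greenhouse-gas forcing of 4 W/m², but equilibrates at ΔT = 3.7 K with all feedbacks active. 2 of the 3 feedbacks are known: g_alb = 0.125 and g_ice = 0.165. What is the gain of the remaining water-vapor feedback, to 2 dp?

0.25

Amplification A = ΔT/ΔT₀ = 3.7/1.7 = 2.176.
Total gain g = 1 − 1/A = 1 − 1/2.176 = 0.5404.
Known gains sum to 0.125 + 0.165 = 0.29.
g_wv = 0.5404 − 0.29 = 0.25.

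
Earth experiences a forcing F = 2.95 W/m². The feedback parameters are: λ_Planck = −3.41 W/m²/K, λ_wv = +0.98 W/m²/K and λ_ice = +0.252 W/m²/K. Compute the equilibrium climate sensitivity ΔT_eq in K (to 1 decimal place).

Net feedback parameter λ = (−3.41) + (+0.98) + (+0.252) = -2.178 W/m²/K.
ΔT = −F/λ = −2.95/(-2.178) = 1.4 K.

1.4 K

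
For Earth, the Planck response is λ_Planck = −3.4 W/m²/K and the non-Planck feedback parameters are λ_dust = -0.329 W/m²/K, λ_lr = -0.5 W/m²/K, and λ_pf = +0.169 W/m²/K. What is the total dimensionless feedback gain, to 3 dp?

-0.194

Convert to gains: g_dust = -0.329/3.4 = -0.09676; g_lr = -0.5/3.4 = -0.1471; g_pf = 0.169/3.4 = 0.04971.
Total gain g = -0.19415.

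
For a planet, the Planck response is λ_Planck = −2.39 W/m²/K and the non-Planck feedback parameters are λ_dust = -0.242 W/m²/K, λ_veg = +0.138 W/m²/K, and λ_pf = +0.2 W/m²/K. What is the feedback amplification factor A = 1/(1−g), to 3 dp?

1.042

Convert to gains: g_dust = -0.242/2.39 = -0.1013; g_veg = 0.138/2.39 = 0.05774; g_pf = 0.2/2.39 = 0.08368.
Total gain g = 0.04012.
A = 1/(1 − 0.04012) = 1.042.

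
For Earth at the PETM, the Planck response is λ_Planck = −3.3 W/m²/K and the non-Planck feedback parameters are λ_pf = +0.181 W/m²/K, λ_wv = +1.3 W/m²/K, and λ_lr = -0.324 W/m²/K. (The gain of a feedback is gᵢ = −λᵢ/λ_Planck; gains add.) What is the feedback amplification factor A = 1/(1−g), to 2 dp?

Convert to gains: g_pf = 0.181/3.3 = 0.05485; g_wv = 1.3/3.3 = 0.3939; g_lr = -0.324/3.3 = -0.09818.
Total gain g = 0.35057.
A = 1/(1 − 0.35057) = 1.54.

1.54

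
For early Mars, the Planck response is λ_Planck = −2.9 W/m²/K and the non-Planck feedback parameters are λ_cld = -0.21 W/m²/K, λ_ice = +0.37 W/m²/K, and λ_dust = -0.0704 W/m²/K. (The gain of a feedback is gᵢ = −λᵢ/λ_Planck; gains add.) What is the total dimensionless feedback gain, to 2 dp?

0.03

Convert to gains: g_cld = -0.21/2.9 = -0.07241; g_ice = 0.37/2.9 = 0.1276; g_dust = -0.0704/2.9 = -0.02428.
Total gain g = 0.03091.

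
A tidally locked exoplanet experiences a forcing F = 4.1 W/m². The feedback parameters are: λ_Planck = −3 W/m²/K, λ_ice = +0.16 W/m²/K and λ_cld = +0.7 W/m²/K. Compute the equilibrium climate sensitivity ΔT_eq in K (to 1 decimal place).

1.9 K

Net feedback parameter λ = (−3) + (+0.16) + (+0.7) = -2.14 W/m²/K.
ΔT = −F/λ = −4.1/(-2.14) = 1.9 K.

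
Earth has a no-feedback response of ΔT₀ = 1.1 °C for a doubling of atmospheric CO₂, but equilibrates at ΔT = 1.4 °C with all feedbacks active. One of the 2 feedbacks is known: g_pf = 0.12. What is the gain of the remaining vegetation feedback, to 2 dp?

0.09

Amplification A = ΔT/ΔT₀ = 1.4/1.1 = 1.273.
Total gain g = 1 − 1/A = 1 − 1/1.273 = 0.2145.
The known gain is 0.12.
g_veg = 0.2145 − 0.12 = 0.09.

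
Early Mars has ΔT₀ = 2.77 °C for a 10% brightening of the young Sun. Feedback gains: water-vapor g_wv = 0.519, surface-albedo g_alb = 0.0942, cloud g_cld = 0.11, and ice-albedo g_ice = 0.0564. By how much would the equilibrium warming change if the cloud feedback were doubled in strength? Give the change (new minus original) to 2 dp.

12.52 °C

Original: g = 0.7796, ΔT = 2.77/(1−0.7796) = 12.5681 °C.
With doubled cloud: g' = 0.8896, ΔT' = 2.77/(1−0.8896) = 25.0906 °C.
Change = 25.0906 − 12.5681 = 12.52 °C.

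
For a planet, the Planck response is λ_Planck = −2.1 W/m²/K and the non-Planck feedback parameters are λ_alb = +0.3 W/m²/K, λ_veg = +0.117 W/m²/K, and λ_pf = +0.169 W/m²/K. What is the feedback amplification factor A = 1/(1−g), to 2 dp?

1.39

Convert to gains: g_alb = 0.3/2.1 = 0.1429; g_veg = 0.117/2.1 = 0.05571; g_pf = 0.169/2.1 = 0.08048.
Total gain g = 0.27909.
A = 1/(1 − 0.27909) = 1.39.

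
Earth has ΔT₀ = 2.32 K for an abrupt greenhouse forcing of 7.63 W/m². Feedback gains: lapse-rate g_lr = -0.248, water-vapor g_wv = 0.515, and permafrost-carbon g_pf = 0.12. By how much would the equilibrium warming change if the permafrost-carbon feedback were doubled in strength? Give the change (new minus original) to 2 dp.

Original: g = 0.387, ΔT = 2.32/(1−0.387) = 3.7847 K.
With doubled permafrost-carbon: g' = 0.507, ΔT' = 2.32/(1−0.507) = 4.7059 K.
Change = 4.7059 − 3.7847 = 0.92 K.

0.92 K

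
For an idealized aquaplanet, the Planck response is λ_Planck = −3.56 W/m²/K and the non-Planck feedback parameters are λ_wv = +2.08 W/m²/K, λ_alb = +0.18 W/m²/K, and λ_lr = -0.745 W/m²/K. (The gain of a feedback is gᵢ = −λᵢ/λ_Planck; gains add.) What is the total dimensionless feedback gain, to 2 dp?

Convert to gains: g_wv = 2.08/3.56 = 0.5843; g_alb = 0.18/3.56 = 0.05056; g_lr = -0.745/3.56 = -0.2093.
Total gain g = 0.42556.

0.43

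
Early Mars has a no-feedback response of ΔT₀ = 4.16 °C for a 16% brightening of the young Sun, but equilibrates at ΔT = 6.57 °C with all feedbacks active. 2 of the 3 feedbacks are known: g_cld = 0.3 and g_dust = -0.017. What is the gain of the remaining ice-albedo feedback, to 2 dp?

Amplification A = ΔT/ΔT₀ = 6.57/4.16 = 1.579.
Total gain g = 1 − 1/A = 1 − 1/1.579 = 0.3667.
Known gains sum to 0.3 − 0.017 = 0.283.
g_ice = 0.3667 − 0.283 = 0.08.

0.08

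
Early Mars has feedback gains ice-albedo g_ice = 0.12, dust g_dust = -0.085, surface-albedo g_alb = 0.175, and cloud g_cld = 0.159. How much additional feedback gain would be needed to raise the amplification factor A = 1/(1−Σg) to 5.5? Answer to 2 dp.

Current total gain = 0.369.
Target gain for A = 5.5: g* = 1 − 1/5.5 = 0.8182.
Additional gain needed = 0.8182 − 0.369 = 0.45.

0.45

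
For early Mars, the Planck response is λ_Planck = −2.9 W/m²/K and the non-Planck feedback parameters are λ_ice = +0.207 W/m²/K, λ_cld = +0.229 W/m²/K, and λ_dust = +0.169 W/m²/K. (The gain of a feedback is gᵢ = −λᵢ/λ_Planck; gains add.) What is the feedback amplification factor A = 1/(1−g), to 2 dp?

Convert to gains: g_ice = 0.207/2.9 = 0.07138; g_cld = 0.229/2.9 = 0.07897; g_dust = 0.169/2.9 = 0.05828.
Total gain g = 0.20863.
A = 1/(1 − 0.20863) = 1.26.

1.26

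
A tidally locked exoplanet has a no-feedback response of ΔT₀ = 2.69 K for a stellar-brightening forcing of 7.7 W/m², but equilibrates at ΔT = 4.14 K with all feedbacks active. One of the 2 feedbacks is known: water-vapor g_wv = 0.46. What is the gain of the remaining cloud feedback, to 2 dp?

Amplification A = ΔT/ΔT₀ = 4.14/2.69 = 1.539.
Total gain g = 1 − 1/A = 1 − 1/1.539 = 0.3502.
The known gain is 0.46.
g_cld = 0.3502 − 0.46 = -0.11.

-0.11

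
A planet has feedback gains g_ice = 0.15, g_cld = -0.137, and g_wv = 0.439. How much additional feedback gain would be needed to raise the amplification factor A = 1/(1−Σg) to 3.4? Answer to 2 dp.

Current total gain = 0.452.
Target gain for A = 3.4: g* = 1 − 1/3.4 = 0.7059.
Additional gain needed = 0.7059 − 0.452 = 0.25.

0.25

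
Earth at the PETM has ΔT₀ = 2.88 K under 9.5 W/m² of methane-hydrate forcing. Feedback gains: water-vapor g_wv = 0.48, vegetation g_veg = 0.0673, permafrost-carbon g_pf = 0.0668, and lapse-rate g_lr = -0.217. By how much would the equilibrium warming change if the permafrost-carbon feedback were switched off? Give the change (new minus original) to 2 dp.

-0.48 K

Original: g = 0.3971, ΔT = 2.88/(1−0.3971) = 4.7769 K.
Without permafrost-carbon: g' = 0.3303, ΔT' = 2.88/(1−0.3303) = 4.3004 K.
Change = 4.3004 − 4.7769 = -0.48 K.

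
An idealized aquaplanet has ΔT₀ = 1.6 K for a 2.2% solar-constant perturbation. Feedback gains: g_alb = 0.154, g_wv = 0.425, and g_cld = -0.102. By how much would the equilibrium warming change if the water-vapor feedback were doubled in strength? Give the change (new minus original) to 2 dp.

13.27 K

Original: g = 0.477, ΔT = 1.6/(1−0.477) = 3.0593 K.
With doubled water-vapor: g' = 0.902, ΔT' = 1.6/(1−0.902) = 16.3265 K.
Change = 16.3265 − 3.0593 = 13.27 K.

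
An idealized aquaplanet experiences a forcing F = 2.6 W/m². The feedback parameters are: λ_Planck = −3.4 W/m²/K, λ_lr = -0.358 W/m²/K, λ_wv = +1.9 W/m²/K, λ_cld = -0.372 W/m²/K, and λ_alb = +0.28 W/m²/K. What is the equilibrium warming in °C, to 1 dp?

1.3 °C

Net feedback parameter λ = (−3.4) + (-0.358) + (+1.9) + (-0.372) + (+0.28) = -1.95 W/m²/K.
ΔT = −F/λ = −2.6/(-1.95) = 1.3 °C.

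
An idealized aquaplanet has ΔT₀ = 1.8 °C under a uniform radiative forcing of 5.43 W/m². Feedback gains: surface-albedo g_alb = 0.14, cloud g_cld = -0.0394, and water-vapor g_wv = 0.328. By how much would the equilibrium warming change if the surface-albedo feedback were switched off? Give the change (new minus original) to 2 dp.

-0.62 °C

Original: g = 0.4286, ΔT = 1.8/(1−0.4286) = 3.1502 °C.
Without surface-albedo: g' = 0.2886, ΔT' = 1.8/(1−0.2886) = 2.5302 °C.
Change = 2.5302 − 3.1502 = -0.62 °C.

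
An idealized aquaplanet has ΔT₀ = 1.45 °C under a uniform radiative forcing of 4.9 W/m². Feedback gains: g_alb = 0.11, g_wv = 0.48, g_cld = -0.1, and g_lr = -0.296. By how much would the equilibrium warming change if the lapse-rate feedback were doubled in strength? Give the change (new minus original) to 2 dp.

Original: g = 0.194, ΔT = 1.45/(1−0.194) = 1.7990 °C.
With doubled lapse-rate: g' = -0.102, ΔT' = 1.45/(1+0.102) = 1.3158 °C.
Change = 1.3158 − 1.7990 = -0.48 °C.

-0.48 °C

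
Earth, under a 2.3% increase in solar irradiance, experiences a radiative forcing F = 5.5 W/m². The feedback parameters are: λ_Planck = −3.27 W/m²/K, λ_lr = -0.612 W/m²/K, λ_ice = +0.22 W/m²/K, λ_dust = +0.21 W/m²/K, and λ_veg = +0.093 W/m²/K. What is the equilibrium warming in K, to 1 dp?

Net feedback parameter λ = (−3.27) + (-0.612) + (+0.22) + (+0.21) + (+0.093) = -3.359 W/m²/K.
ΔT = −F/λ = −5.5/(-3.359) = 1.6 K.

1.6 K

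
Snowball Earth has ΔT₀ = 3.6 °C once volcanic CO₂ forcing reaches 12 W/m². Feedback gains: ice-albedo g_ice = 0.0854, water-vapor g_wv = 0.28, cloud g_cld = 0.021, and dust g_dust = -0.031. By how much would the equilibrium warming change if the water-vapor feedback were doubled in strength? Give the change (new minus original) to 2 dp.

4.29 °C

Original: g = 0.3554, ΔT = 3.6/(1−0.3554) = 5.5849 °C.
With doubled water-vapor: g' = 0.6354, ΔT' = 3.6/(1−0.6354) = 9.8738 °C.
Change = 9.8738 − 5.5849 = 4.29 °C.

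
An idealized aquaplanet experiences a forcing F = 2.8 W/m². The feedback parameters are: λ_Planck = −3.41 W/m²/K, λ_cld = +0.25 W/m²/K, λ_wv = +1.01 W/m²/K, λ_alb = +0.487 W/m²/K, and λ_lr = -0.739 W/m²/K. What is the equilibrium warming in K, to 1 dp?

1.2 K

Net feedback parameter λ = (−3.41) + (+0.25) + (+1.01) + (+0.487) + (-0.739) = -2.402 W/m²/K.
ΔT = −F/λ = −2.8/(-2.402) = 1.2 K.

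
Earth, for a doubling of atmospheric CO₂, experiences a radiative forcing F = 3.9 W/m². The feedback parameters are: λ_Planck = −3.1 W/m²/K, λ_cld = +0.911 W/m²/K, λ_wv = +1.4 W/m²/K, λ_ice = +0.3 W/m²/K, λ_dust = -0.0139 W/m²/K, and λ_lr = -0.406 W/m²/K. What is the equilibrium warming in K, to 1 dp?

4.3 K

Net feedback parameter λ = (−3.1) + (+0.911) + (+1.4) + (+0.3) + (-0.0139) + (-0.406) = -0.9089 W/m²/K.
ΔT = −F/λ = −3.9/(-0.9089) = 4.3 K.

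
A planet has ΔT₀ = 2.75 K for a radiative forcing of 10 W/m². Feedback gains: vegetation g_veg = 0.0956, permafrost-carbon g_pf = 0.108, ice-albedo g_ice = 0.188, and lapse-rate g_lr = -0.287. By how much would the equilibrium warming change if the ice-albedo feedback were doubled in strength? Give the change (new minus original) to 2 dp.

0.82 K

Original: g = 0.1046, ΔT = 2.75/(1−0.1046) = 3.0713 K.
With doubled ice-albedo: g' = 0.2926, ΔT' = 2.75/(1−0.2926) = 3.8875 K.
Change = 3.8875 − 3.0713 = 0.82 K.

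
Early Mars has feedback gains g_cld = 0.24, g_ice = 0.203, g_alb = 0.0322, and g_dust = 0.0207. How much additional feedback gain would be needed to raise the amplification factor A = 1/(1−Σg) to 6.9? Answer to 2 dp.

Current total gain = 0.4959.
Target gain for A = 6.9: g* = 1 − 1/6.9 = 0.8551.
Additional gain needed = 0.8551 − 0.4959 = 0.36.

0.36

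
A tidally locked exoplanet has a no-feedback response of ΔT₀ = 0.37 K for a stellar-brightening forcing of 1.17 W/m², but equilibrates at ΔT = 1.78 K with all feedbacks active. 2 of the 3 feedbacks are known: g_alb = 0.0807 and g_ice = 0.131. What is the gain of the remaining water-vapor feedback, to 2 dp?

Amplification A = ΔT/ΔT₀ = 1.78/0.37 = 4.811.
Total gain g = 1 − 1/A = 1 − 1/4.811 = 0.7921.
Known gains sum to 0.0807 + 0.131 = 0.2117.
g_wv = 0.7921 − 0.2117 = 0.58.

0.58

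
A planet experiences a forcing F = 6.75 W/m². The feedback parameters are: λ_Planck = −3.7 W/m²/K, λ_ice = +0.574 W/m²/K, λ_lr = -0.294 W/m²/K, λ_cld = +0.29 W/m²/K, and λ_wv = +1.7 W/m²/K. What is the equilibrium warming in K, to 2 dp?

Net feedback parameter λ = (−3.7) + (+0.574) + (-0.294) + (+0.29) + (+1.7) = -1.43 W/m²/K.
ΔT = −F/λ = −6.75/(-1.43) = 4.72 K.

4.72 K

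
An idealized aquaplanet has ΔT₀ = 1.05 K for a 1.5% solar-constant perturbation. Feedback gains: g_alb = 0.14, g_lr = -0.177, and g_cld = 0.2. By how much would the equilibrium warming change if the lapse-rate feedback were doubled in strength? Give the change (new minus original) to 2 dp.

-0.22 K

Original: g = 0.163, ΔT = 1.05/(1−0.163) = 1.2545 K.
With doubled lapse-rate: g' = -0.014, ΔT' = 1.05/(1+0.014) = 1.0355 K.
Change = 1.0355 − 1.2545 = -0.22 K.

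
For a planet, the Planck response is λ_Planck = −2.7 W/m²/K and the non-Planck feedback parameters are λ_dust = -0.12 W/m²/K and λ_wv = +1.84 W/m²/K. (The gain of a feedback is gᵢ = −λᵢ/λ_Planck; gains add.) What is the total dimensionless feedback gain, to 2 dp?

0.64

Convert to gains: g_dust = -0.12/2.7 = -0.04444; g_wv = 1.84/2.7 = 0.6815.
Total gain g = 0.63706.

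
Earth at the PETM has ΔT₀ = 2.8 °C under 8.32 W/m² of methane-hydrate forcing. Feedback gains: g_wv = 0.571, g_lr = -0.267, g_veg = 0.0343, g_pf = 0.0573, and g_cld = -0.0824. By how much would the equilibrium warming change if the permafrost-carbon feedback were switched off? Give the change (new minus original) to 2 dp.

-0.31 °C

Original: g = 0.3132, ΔT = 2.8/(1−0.3132) = 4.0769 °C.
Without permafrost-carbon: g' = 0.2559, ΔT' = 2.8/(1−0.2559) = 3.7629 °C.
Change = 3.7629 − 4.0769 = -0.31 °C.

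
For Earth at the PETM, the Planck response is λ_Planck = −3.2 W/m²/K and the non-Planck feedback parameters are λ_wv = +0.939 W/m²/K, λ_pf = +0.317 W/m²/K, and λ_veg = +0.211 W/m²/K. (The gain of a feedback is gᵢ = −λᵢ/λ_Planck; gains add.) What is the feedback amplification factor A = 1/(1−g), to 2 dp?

1.85

Convert to gains: g_wv = 0.939/3.2 = 0.2934; g_pf = 0.317/3.2 = 0.09906; g_veg = 0.211/3.2 = 0.06594.
Total gain g = 0.4584.
A = 1/(1 − 0.4584) = 1.85.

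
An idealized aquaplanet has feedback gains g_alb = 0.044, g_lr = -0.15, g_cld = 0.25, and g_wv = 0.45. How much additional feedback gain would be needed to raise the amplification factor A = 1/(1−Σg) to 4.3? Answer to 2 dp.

0.17

Current total gain = 0.594.
Target gain for A = 4.3: g* = 1 − 1/4.3 = 0.7674.
Additional gain needed = 0.7674 − 0.594 = 0.17.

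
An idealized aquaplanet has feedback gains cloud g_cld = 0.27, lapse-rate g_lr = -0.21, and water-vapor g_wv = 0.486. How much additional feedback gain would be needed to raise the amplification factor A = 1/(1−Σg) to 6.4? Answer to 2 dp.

Current total gain = 0.546.
Target gain for A = 6.4: g* = 1 − 1/6.4 = 0.8438.
Additional gain needed = 0.8438 − 0.546 = 0.30.

0.30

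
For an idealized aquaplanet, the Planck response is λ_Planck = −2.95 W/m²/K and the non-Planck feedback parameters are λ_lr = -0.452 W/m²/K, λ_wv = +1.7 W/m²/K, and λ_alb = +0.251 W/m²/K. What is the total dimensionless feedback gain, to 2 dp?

Convert to gains: g_lr = -0.452/2.95 = -0.1532; g_wv = 1.7/2.95 = 0.5763; g_alb = 0.251/2.95 = 0.08508.
Total gain g = 0.50818.

0.51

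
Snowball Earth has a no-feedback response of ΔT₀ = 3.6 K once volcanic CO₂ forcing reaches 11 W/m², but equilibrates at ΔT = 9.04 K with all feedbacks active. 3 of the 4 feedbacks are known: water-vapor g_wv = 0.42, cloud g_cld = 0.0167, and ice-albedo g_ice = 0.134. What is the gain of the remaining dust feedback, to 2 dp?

0.03

Amplification A = ΔT/ΔT₀ = 9.04/3.6 = 2.511.
Total gain g = 1 − 1/A = 1 − 1/2.511 = 0.6018.
Known gains sum to 0.42 + 0.0167 + 0.134 = 0.5707.
g_dust = 0.6018 − 0.5707 = 0.03.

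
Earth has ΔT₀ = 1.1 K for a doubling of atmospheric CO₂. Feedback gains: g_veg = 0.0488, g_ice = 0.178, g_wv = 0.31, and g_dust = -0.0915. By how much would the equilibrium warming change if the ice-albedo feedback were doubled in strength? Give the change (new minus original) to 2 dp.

Original: g = 0.4453, ΔT = 1.1/(1−0.4453) = 1.9831 K.
With doubled ice-albedo: g' = 0.6233, ΔT' = 1.1/(1−0.6233) = 2.9201 K.
Change = 2.9201 − 1.9831 = 0.94 K.

0.94 K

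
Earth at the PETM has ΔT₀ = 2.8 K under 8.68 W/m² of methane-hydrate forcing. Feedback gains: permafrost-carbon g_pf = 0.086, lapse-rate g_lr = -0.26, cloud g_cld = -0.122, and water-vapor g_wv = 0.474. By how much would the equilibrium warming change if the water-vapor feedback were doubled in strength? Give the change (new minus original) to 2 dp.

Original: g = 0.178, ΔT = 2.8/(1−0.178) = 3.4063 K.
With doubled water-vapor: g' = 0.652, ΔT' = 2.8/(1−0.652) = 8.0460 K.
Change = 8.0460 − 3.4063 = 4.64 K.

4.64 K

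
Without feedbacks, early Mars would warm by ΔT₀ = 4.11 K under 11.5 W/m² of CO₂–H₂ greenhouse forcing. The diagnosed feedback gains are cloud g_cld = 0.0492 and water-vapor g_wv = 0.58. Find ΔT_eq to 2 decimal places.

Total gain g = 0.0492 + 0.58 = 0.6292.
Amplification A = 1/(1 − 0.6292) = 2.697.
ΔT = 4.11 × 2.697 = 11.08 K.

11.08 K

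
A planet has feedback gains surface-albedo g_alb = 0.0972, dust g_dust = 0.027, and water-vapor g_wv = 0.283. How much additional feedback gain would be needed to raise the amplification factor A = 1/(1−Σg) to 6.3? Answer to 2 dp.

Current total gain = 0.4072.
Target gain for A = 6.3: g* = 1 − 1/6.3 = 0.8413.
Additional gain needed = 0.8413 − 0.4072 = 0.43.

0.43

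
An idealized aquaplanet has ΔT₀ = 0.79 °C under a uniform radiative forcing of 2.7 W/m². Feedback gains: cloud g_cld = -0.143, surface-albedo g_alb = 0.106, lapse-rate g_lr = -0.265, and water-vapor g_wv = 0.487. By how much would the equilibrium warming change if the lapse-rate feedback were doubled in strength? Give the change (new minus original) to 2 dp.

-0.24 °C

Original: g = 0.185, ΔT = 0.79/(1−0.185) = 0.9693 °C.
With doubled lapse-rate: g' = -0.08, ΔT' = 0.79/(1+0.08) = 0.7315 °C.
Change = 0.7315 − 0.9693 = -0.24 °C.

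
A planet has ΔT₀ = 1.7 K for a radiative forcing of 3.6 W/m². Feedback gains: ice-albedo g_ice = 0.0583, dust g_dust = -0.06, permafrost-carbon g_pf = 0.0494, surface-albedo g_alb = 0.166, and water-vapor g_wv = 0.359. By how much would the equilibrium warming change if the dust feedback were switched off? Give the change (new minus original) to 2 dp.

0.65 K

Original: g = 0.5727, ΔT = 1.7/(1−0.5727) = 3.9785 K.
Without dust: g' = 0.6327, ΔT' = 1.7/(1−0.6327) = 4.6284 K.
Change = 4.6284 − 3.9785 = 0.65 K.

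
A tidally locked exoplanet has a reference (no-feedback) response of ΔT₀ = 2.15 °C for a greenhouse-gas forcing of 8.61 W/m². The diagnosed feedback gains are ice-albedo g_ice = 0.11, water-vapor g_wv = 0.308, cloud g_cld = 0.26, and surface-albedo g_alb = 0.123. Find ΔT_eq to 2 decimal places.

Total gain g = 0.11 + 0.308 + 0.26 + 0.123 = 0.801.
Amplification A = 1/(1 − 0.801) = 5.025.
ΔT = 2.15 × 5.025 = 10.80 °C.

10.80 °C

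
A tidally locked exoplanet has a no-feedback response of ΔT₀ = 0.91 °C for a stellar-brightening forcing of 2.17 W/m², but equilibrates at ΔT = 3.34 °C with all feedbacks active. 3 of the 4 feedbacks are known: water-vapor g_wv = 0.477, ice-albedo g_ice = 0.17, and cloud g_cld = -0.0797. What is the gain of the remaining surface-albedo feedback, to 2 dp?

0.16

Amplification A = ΔT/ΔT₀ = 3.34/0.91 = 3.67.
Total gain g = 1 − 1/A = 1 − 1/3.67 = 0.7275.
Known gains sum to 0.477 + 0.17 − 0.0797 = 0.5673.
g_alb = 0.7275 − 0.5673 = 0.16.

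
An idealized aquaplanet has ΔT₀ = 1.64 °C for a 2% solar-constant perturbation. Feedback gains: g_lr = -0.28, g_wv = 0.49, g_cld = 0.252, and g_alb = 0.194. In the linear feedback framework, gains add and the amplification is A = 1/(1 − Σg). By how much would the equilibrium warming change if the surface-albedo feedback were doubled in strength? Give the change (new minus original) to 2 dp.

6.17 °C

Original: g = 0.656, ΔT = 1.64/(1−0.656) = 4.7674 °C.
With doubled surface-albedo: g' = 0.85, ΔT' = 1.64/(1−0.85) = 10.9333 °C.
Change = 10.9333 − 4.7674 = 6.17 °C.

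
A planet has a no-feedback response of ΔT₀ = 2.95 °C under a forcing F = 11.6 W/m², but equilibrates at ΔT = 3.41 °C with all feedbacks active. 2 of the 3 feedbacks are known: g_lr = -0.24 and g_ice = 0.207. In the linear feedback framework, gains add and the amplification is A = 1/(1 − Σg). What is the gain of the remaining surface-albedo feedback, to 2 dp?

0.17

Amplification A = ΔT/ΔT₀ = 3.41/2.95 = 1.156.
Total gain g = 1 − 1/A = 1 − 1/1.156 = 0.1349.
Known gains sum to -0.24 + 0.207 = -0.033.
g_alb = 0.1349 + 0.033 = 0.17.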